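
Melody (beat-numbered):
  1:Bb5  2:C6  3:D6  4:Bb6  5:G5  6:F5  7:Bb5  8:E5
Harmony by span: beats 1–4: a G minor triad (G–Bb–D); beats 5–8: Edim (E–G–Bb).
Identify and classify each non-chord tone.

The harmony at that moment is G minor triad (G, Bb, D); C6 is not a chord tone.
It is approached by step up from Bb5 and left by step up to D6.
Step in, step out in the same direction — a passing tone.
The harmony at that moment is E diminished triad (E, G, Bb); F5 is not a chord tone.
It is approached by step down from G5 and left by leap up to Bb5.
Step in, leap out — an escape tone.

C6 (beat 2) — passing tone; F5 (beat 6) — escape tone.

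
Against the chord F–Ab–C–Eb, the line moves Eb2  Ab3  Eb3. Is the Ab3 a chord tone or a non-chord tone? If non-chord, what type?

Chord tone (the third of F minor seventh chord).

F minor seventh chord contains F, Ab, C, Eb; Ab is the third, so it is a chord tone.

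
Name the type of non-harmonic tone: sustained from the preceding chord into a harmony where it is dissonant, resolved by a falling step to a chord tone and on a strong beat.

Approach: by preparation — the pitch is first a chord tone, then held (tied or repeated) while the harmony changes under it. Departure: down by step. Metric position: strong.
A prepared dissonance that resolves downward by step — a suspension. (The same figure resolving upward would be a retardation.)

Suspension.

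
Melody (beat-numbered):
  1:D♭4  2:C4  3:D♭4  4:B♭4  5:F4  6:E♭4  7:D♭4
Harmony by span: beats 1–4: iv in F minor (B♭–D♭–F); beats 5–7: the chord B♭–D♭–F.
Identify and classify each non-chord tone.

The harmony at that moment is B♭ minor triad (B♭, D♭, F); C4 is not a chord tone.
It is approached by step down from D♭4 and left by step up to D♭4.
Step away and step back to the same note — a neighbor tone (lower neighbor).
The harmony at that moment is B♭ minor triad (B♭, D♭, F); E♭4 is not a chord tone.
It is approached by step down from F4 and left by step down to D♭4.
Step in, step out in the same direction — a passing tone.

C4 (beat 2) — neighbor tone; E♭4 (beat 6) — passing tone.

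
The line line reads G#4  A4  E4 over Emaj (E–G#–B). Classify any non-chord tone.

A4 is an escape tone.

The harmony at that moment is E major triad (E, G#, B); A4 is not a chord tone.
It is approached by step up from G#4 and left by leap down to E4.
Step in, leap out — an escape tone.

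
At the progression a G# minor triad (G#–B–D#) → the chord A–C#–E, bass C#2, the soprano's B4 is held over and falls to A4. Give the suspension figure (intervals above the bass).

At the second chord the bass is C#2. The suspended B4 lies a seventh above the bass; after resolving down by step to A4, the interval above the bass becomes a sixth.
Suspension figures are named by those two intervals: 7–6.

7–6 suspension.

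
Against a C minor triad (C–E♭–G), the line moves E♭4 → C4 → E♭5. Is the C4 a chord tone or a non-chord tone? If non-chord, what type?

Chord tone (the root of C minor triad).

C minor triad contains C, E♭, G; C is the root, so it is a chord tone.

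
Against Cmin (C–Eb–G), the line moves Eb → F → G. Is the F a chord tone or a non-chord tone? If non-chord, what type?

The harmony at that moment is C minor triad (C, Eb, G); F is not a chord tone.
It is approached by step up from Eb and left by step up to G.
Step in, step out in the same direction — a passing tone.

Non-chord tone — a passing tone.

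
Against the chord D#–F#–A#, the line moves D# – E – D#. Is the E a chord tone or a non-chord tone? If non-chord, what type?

Non-chord tone — a neighbor tone.

The harmony at that moment is D# minor triad (D#, F#, A#); E is not a chord tone.
It is approached by step up from D# and left by step down to D#.
Step away and step back to the same note — a neighbor tone (upper neighbor).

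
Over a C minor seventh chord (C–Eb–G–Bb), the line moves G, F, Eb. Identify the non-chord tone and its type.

F is a passing tone.

The harmony at that moment is C minor seventh chord (C, Eb, G, Bb); F is not a chord tone.
It is approached by step down from G and left by step down to Eb.
Step in, step out in the same direction — a passing tone.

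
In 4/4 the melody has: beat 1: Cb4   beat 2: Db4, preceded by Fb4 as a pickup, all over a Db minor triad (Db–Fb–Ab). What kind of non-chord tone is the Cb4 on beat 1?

The harmony at that moment is Db minor triad (Db, Fb, Ab); Cb4 is not a chord tone.
It is approached by leap down from Fb4 and left by step up to Db4.
Leap in, step out, metrically accented — an appoggiatura.

Appoggiatura.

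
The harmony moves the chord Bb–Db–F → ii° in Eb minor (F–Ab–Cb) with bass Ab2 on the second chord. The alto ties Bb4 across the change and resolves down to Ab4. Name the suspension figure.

At the second chord the bass is Ab2. The suspended Bb4 lies a ninth above the bass; after resolving down by step to Ab4, the interval above the bass becomes an octave.
Suspension figures are named by those two intervals: 9–8.

9–8 suspension.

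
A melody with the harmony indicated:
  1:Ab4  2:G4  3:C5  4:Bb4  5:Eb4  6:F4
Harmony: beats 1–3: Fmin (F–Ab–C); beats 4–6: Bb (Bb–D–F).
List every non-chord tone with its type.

G4 (beat 2) — escape tone; Eb4 (beat 5) — appoggiatura.

The harmony at that moment is F minor triad (F, Ab, C); G4 is not a chord tone.
It is approached by step down from Ab4 and left by leap up to C5.
Step in, leap out — an escape tone.
The harmony at that moment is Bb major triad (Bb, D, F); Eb4 is not a chord tone.
It is approached by leap down from Bb4 and left by step up to F4.
Leap in, step out — an appoggiatura.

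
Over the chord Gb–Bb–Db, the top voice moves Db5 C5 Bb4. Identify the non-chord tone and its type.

C5 is a passing tone.

The harmony at that moment is Gb major triad (Gb, Bb, Db); C5 is not a chord tone.
It is approached by step down from Db5 and left by step down to Bb4.
Step in, step out in the same direction — a passing tone.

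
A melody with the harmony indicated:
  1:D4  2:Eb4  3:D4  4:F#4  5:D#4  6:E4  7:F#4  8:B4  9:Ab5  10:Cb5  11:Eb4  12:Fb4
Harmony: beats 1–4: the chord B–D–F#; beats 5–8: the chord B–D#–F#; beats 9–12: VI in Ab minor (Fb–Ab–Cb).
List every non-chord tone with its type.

Eb4 (beat 2) — neighbor tone; E4 (beat 6) — passing tone; Eb4 (beat 11) — appoggiatura.

The harmony at that moment is B minor triad (B, D, F#); Eb4 is not a chord tone.
It is approached by step up from D4 and left by step down to D4.
Step away and step back to the same note — a neighbor tone (upper neighbor).
The harmony at that moment is B major triad (B, D#, F#); E4 is not a chord tone.
It is approached by step up from D#4 and left by step up to F#4.
Step in, step out in the same direction — a passing tone.
The harmony at that moment is Fb major triad (Fb, Ab, Cb); Eb4 is not a chord tone.
It is approached by leap down from Cb5 and left by step up to Fb4.
Leap in, step out — an appoggiatura.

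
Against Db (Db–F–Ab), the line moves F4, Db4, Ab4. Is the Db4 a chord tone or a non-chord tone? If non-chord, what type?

Db major triad contains Db, F, Ab; Db is the root, so it is a chord tone.

Chord tone (the root of Db major triad).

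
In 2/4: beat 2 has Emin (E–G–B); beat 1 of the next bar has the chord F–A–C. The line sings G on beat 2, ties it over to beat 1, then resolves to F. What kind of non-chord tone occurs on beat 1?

The harmony at that moment is F major triad (F, A, C); G is not a chord tone.
It is held over (the same pitch as the preceding G) and left by step down to F.
Held over from the previous chord and resolving down by step — a suspension.

Suspension.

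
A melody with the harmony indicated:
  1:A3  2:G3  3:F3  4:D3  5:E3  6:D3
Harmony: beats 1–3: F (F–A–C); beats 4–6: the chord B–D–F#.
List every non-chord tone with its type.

G3 (beat 2) — passing tone; E3 (beat 5) — neighbor tone.

The harmony at that moment is F major triad (F, A, C); G3 is not a chord tone.
It is approached by step down from A3 and left by step down to F3.
Step in, step out in the same direction — a passing tone.
The harmony at that moment is B minor triad (B, D, F#); E3 is not a chord tone.
It is approached by step up from D3 and left by step down to D3.
Step away and step back to the same note — a neighbor tone (upper neighbor).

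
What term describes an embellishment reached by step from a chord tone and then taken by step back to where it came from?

Neighbor tone.

Approach: by step. Departure: by step in the opposite direction, back to the starting pitch.
Stepwise on both sides but reversing to return to the same chord tone — a neighbor tone. (Had it continued onward in the same direction it would be a passing tone instead.)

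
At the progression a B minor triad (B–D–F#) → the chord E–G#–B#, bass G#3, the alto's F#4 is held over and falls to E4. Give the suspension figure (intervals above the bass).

7–6 suspension.

At the second chord the bass is G#3. The suspended F#4 lies a seventh above the bass; after resolving down by step to E4, the interval above the bass becomes a sixth.
Suspension figures are named by those two intervals: 7–6.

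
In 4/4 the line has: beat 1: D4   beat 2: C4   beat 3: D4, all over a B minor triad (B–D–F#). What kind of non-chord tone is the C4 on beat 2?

The harmony at that moment is B minor triad (B, D, F#); C4 is not a chord tone.
It is approached by step down from D4 and left by step up to D4.
Step away and step back to the same note — a neighbor tone (lower neighbor).

Lower neighbor tone.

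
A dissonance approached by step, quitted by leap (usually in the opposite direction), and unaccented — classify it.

Escape tone.

Approach: by step. Departure: by leap. Metric position: weak.
Step in, leap out, from a weak position — an escape tone (échappée). (It is the mirror image of the appoggiatura, which leaps in and steps out on a strong beat.)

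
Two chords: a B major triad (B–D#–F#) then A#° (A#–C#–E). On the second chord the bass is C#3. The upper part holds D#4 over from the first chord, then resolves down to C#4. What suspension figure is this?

9–8 suspension.

At the second chord the bass is C#3. The suspended D#4 lies a ninth above the bass; after resolving down by step to C#4, the interval above the bass becomes an octave.
Suspension figures are named by those two intervals: 9–8.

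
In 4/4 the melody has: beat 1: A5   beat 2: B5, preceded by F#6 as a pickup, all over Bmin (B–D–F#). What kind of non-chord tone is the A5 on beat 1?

The harmony at that moment is B minor triad (B, D, F#); A5 is not a chord tone.
It is approached by leap down from F#6 and left by step up to B5.
Leap in, step out, metrically accented — an appoggiatura.

Appoggiatura.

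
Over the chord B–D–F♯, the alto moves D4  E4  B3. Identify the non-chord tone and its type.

The harmony at that moment is B minor triad (B, D, F♯); E4 is not a chord tone.
It is approached by step up from D4 and left by leap down to B3.
Step in, leap out — an escape tone.

E4 is an escape tone.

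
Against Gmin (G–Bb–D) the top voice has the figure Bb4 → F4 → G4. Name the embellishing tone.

F4 is an appoggiatura.

The harmony at that moment is G minor triad (G, Bb, D); F4 is not a chord tone.
It is approached by leap down from Bb4 and left by step up to G4.
Leap in, step out — an appoggiatura.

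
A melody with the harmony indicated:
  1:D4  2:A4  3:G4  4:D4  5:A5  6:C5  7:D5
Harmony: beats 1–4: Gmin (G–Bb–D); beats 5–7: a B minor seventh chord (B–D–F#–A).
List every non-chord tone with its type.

A4 (beat 2) — appoggiatura; C5 (beat 6) — appoggiatura.

The harmony at that moment is G minor triad (G, Bb, D); A4 is not a chord tone.
It is approached by leap up from D4 and left by step down to G4.
Leap in, step out — an appoggiatura.
The harmony at that moment is B minor seventh chord (B, D, F#, A); C5 is not a chord tone.
It is approached by leap down from A5 and left by step up to D5.
Leap in, step out — an appoggiatura.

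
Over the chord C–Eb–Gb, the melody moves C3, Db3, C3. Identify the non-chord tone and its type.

The harmony at that moment is C diminished triad (C, Eb, Gb); Db3 is not a chord tone.
It is approached by step up from C3 and left by step down to C3.
Step away and step back to the same note — a neighbor tone (upper neighbor).

Db3 is a neighbor tone.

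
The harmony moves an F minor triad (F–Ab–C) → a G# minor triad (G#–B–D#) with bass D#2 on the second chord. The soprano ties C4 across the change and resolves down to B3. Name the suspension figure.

7–6 suspension.

At the second chord the bass is D#2. The suspended C4 lies a seventh above the bass; after resolving down by step to B3, the interval above the bass becomes a sixth.
Suspension figures are named by those two intervals: 7–6.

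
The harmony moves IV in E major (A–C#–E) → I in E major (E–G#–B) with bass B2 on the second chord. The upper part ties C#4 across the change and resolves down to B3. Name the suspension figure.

9–8 suspension.

At the second chord the bass is B2. The suspended C#4 lies a ninth above the bass; after resolving down by step to B3, the interval above the bass becomes an octave.
Suspension figures are named by those two intervals: 9–8.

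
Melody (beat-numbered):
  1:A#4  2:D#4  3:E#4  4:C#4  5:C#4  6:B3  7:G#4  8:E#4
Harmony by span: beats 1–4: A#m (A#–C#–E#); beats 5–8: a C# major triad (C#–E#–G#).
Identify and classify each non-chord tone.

D#4 (beat 2) — appoggiatura; B3 (beat 6) — escape tone.

The harmony at that moment is A# minor triad (A#, C#, E#); D#4 is not a chord tone.
It is approached by leap down from A#4 and left by step up to E#4.
Leap in, step out — an appoggiatura.
The harmony at that moment is C# major triad (C#, E#, G#); B3 is not a chord tone.
It is approached by step down from C#4 and left by leap up to G#4.
Step in, leap out — an escape tone.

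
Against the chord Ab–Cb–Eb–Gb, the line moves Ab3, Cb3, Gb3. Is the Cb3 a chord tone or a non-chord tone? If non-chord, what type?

Chord tone (the third of Ab minor seventh chord).

Ab minor seventh chord contains Ab, Cb, Eb, Gb; Cb is the third, so it is a chord tone.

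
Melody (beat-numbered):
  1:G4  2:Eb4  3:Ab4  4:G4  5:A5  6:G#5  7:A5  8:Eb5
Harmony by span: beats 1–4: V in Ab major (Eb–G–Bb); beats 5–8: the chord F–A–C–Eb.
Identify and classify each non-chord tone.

Ab4 (beat 3) — appoggiatura; G#5 (beat 6) — neighbor tone.

The harmony at that moment is Eb major triad (Eb, G, Bb); Ab4 is not a chord tone.
It is approached by leap up from Eb4 and left by step down to G4.
Leap in, step out — an appoggiatura.
The harmony at that moment is F dominant seventh chord (F, A, C, Eb); G#5 is not a chord tone.
It is approached by step down from A5 and left by step up to A5.
Step away and step back to the same note — a neighbor tone (lower neighbor).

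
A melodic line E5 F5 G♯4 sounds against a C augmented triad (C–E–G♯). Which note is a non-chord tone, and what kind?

F5 is an escape tone.

The harmony at that moment is C augmented triad (C, E, G♯); F5 is not a chord tone.
It is approached by step up from E5 and left by leap down to G♯4.
Step in, leap out — an escape tone.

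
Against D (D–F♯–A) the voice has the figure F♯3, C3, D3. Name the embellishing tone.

C3 is an appoggiatura.

The harmony at that moment is D major triad (D, F♯, A); C3 is not a chord tone.
It is approached by leap down from F♯3 and left by step up to D3.
Leap in, step out — an appoggiatura.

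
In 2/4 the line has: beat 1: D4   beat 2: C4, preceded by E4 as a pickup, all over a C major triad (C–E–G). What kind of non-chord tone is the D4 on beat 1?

The harmony at that moment is C major triad (C, E, G); D4 is not a chord tone.
It is approached by step down from E4 and left by step down to C4.
Step in, step out in the same direction — a passing tone.

Passing tone.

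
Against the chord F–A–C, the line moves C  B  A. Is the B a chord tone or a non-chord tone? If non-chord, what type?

The harmony at that moment is F major triad (F, A, C); B is not a chord tone.
It is approached by step down from C and left by step down to A.
Step in, step out in the same direction — a passing tone.

Non-chord tone — a passing tone.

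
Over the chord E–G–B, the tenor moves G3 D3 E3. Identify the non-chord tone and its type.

D3 is an appoggiatura.

The harmony at that moment is E minor triad (E, G, B); D3 is not a chord tone.
It is approached by leap down from G3 and left by step up to E3.
Leap in, step out — an appoggiatura.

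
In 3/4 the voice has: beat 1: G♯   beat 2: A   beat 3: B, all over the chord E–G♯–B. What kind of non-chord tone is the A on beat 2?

Passing tone.

The harmony at that moment is E major triad (E, G♯, B); A is not a chord tone.
It is approached by step up from G♯ and left by step up to B.
Step in, step out in the same direction — a passing tone.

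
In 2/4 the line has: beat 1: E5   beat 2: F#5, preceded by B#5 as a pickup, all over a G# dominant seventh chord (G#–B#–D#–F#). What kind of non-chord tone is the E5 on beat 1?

Appoggiatura.

The harmony at that moment is G# dominant seventh chord (G#, B#, D#, F#); E5 is not a chord tone.
It is approached by leap down from B#5 and left by step up to F#5.
Leap in, step out, metrically accented — an appoggiatura.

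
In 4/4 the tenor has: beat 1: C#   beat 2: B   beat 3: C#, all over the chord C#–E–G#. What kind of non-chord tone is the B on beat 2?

The harmony at that moment is C# minor triad (C#, E, G#); B is not a chord tone.
It is approached by step down from C# and left by step up to C#.
Step away and step back to the same note — a neighbor tone (lower neighbor).

Lower neighbor tone.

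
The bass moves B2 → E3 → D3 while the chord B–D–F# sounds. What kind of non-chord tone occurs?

The harmony at that moment is B minor triad (B, D, F#); E3 is not a chord tone.
It is approached by leap up from B2 and left by step down to D3.
Leap in, step out — an appoggiatura.

E3 is an appoggiatura.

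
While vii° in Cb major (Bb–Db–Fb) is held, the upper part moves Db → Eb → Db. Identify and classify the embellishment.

Eb is a neighbor tone.

The harmony at that moment is Bb diminished triad (Bb, Db, Fb); Eb is not a chord tone.
It is approached by step up from Db and left by step down to Db.
Step away and step back to the same note — a neighbor tone (upper neighbor).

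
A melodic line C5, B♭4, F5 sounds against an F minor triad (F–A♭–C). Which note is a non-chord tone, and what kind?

The harmony at that moment is F minor triad (F, A♭, C); B♭4 is not a chord tone.
It is approached by step down from C5 and left by leap up to F5.
Step in, leap out — an escape tone.

B♭4 is an escape tone.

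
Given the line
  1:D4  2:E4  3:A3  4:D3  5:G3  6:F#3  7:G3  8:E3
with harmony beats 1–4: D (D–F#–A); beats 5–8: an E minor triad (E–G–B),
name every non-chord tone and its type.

The harmony at that moment is D major triad (D, F#, A); E4 is not a chord tone.
It is approached by step up from D4 and left by leap down to A3.
Step in, leap out — an escape tone.
The harmony at that moment is E minor triad (E, G, B); F#3 is not a chord tone.
It is approached by step down from G3 and left by step up to G3.
Step away and step back to the same note — a neighbor tone (lower neighbor).

E4 (beat 2) — escape tone; F#3 (beat 6) — neighbor tone.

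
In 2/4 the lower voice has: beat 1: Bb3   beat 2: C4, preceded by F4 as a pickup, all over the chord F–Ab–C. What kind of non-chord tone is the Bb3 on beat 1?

Appoggiatura.

The harmony at that moment is F minor triad (F, Ab, C); Bb3 is not a chord tone.
It is approached by leap down from F4 and left by step up to C4.
Leap in, step out, metrically accented — an appoggiatura.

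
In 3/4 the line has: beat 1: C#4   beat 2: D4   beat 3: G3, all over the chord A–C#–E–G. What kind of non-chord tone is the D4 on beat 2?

Escape tone.

The harmony at that moment is A dominant seventh chord (A, C#, E, G); D4 is not a chord tone.
It is approached by step up from C#4 and left by leap down to G3.
Step in, leap out, on a weak beat — an escape tone.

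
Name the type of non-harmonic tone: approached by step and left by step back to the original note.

Approach: by step. Departure: by step in the opposite direction, back to the starting pitch.
Stepwise on both sides but reversing to return to the same chord tone — a neighbor tone. (Had it continued onward in the same direction it would be a passing tone instead.)

Neighbor tone.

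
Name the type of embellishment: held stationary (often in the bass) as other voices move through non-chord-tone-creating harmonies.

Approach: none. Departure: none — a single pitch is sustained while the chords change around it, passing through harmonies that do not contain it.
No melodic motion at all; the dissonance is created entirely by the moving harmonies against the stationary note — a pedal tone (pedal point).

Pedal tone.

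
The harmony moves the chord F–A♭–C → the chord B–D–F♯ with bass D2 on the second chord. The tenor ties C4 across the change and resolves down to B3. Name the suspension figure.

7–6 suspension.

At the second chord the bass is D2. The suspended C4 lies a seventh above the bass; after resolving down by step to B3, the interval above the bass becomes a sixth.
Suspension figures are named by those two intervals: 7–6.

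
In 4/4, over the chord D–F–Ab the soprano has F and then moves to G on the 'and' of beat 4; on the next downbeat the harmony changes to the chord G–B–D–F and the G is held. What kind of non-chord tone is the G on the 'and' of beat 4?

The harmony at that moment is D diminished triad (D, F, Ab); G is not a chord tone.
It is approached by step up from F and then sustained as the same pitch into the next harmony.
Arriving early and becoming a chord tone when the harmony changes — an anticipation.

Anticipation.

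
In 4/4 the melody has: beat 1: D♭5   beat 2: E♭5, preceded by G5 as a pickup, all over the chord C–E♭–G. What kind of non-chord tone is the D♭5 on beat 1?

Appoggiatura.

The harmony at that moment is C minor triad (C, E♭, G); D♭5 is not a chord tone.
It is approached by leap down from G5 and left by step up to E♭5.
Leap in, step out, metrically accented — an appoggiatura.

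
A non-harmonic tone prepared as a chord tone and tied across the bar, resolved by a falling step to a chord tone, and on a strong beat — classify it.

Approach: by preparation — the pitch is first a chord tone, then held (tied or repeated) while the harmony changes under it. Departure: down by step. Metric position: strong.
A prepared dissonance that resolves downward by step — a suspension. (The same figure resolving upward would be a retardation.)

Suspension.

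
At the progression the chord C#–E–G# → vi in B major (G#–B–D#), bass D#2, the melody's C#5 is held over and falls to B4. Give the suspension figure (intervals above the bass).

7–6 suspension.

At the second chord the bass is D#2. The suspended C#5 lies a seventh above the bass; after resolving down by step to B4, the interval above the bass becomes a sixth.
Suspension figures are named by those two intervals: 7–6.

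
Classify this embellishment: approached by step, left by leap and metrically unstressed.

Escape tone.

Approach: by step. Departure: by leap. Metric position: weak.
Step in, leap out, from a weak position — an escape tone (échappée). (It is the mirror image of the appoggiatura, which leaps in and steps out on a strong beat.)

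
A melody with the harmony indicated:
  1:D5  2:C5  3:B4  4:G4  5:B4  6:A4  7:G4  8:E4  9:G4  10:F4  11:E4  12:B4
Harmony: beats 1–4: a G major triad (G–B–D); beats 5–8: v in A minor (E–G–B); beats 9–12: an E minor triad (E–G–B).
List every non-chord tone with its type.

C5 (beat 2) — passing tone; A4 (beat 6) — passing tone; F4 (beat 10) — passing tone.

The harmony at that moment is G major triad (G, B, D); C5 is not a chord tone.
It is approached by step down from D5 and left by step down to B4.
Step in, step out in the same direction — a passing tone.
The harmony at that moment is E minor triad (E, G, B); A4 is not a chord tone.
It is approached by step down from B4 and left by step down to G4.
Step in, step out in the same direction — a passing tone.
The harmony at that moment is E minor triad (E, G, B); F4 is not a chord tone.
It is approached by step down from G4 and left by step down to E4.
Step in, step out in the same direction — a passing tone.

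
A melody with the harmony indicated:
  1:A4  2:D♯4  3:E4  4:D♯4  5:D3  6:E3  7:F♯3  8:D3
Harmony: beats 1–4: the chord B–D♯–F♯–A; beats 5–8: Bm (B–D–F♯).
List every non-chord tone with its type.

The harmony at that moment is B dominant seventh chord (B, D♯, F♯, A); E4 is not a chord tone.
It is approached by step up from D♯4 and left by step down to D♯4.
Step away and step back to the same note — a neighbor tone (upper neighbor).
The harmony at that moment is B minor triad (B, D, F♯); E3 is not a chord tone.
It is approached by step up from D3 and left by step up to F♯3.
Step in, step out in the same direction — a passing tone.

E4 (beat 3) — neighbor tone; E3 (beat 6) — passing tone.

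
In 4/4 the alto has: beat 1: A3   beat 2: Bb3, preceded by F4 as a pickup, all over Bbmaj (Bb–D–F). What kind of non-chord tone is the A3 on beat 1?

The harmony at that moment is Bb major triad (Bb, D, F); A3 is not a chord tone.
It is approached by leap down from F4 and left by step up to Bb3.
Leap in, step out, metrically accented — an appoggiatura.

Appoggiatura.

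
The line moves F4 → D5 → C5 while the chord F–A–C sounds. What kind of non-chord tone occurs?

The harmony at that moment is F major triad (F, A, C); D5 is not a chord tone.
It is approached by leap up from F4 and left by step down to C5.
Leap in, step out — an appoggiatura.

D5 is an appoggiatura.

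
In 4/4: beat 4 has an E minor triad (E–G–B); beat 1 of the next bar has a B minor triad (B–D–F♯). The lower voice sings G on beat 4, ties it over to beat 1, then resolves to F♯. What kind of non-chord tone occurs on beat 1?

Suspension.

The harmony at that moment is B minor triad (B, D, F♯); G is not a chord tone.
It is held over (the same pitch as the preceding G) and left by step down to F♯.
Held over from the previous chord and resolving down by step — a suspension.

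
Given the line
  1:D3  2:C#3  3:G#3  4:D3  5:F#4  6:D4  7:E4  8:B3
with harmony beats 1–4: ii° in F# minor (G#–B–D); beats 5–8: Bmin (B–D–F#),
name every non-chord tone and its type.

C#3 (beat 2) — escape tone; E4 (beat 7) — escape tone.

The harmony at that moment is G# diminished triad (G#, B, D); C#3 is not a chord tone.
It is approached by step down from D3 and left by leap up to G#3.
Step in, leap out — an escape tone.
The harmony at that moment is B minor triad (B, D, F#); E4 is not a chord tone.
It is approached by step up from D4 and left by leap down to B3.
Step in, leap out — an escape tone.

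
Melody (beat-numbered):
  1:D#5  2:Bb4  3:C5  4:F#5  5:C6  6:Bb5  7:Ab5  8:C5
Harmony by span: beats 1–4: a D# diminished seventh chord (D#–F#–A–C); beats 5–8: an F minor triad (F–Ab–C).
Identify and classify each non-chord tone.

Bb4 (beat 2) — appoggiatura; Bb5 (beat 6) — passing tone.

The harmony at that moment is D# diminished seventh chord (D#, F#, A, C); Bb4 is not a chord tone.
It is approached by leap down from D#5 and left by step up to C5.
Leap in, step out — an appoggiatura.
The harmony at that moment is F minor triad (F, Ab, C); Bb5 is not a chord tone.
It is approached by step down from C6 and left by step down to Ab5.
Step in, step out in the same direction — a passing tone.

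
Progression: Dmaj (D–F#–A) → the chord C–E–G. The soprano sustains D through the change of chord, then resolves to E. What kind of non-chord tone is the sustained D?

The harmony at that moment is C major triad (C, E, G); D is not a chord tone.
It is held over (the same pitch as the preceding D) and left by step up to E.
Held over from the previous chord and resolving up by step — a retardation.

D is a retardation.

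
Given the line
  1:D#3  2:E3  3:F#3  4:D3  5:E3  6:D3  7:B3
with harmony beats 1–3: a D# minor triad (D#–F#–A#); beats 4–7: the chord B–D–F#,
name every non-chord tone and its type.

E3 (beat 2) — passing tone; E3 (beat 5) — neighbor tone.

The harmony at that moment is D# minor triad (D#, F#, A#); E3 is not a chord tone.
It is approached by step up from D#3 and left by step up to F#3.
Step in, step out in the same direction — a passing tone.
The harmony at that moment is B minor triad (B, D, F#); E3 is not a chord tone.
It is approached by step up from D3 and left by step down to D3.
Step away and step back to the same note — a neighbor tone (upper neighbor).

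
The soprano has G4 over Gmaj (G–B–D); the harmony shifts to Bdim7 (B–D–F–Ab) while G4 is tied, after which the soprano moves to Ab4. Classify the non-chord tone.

G4 is a retardation.

The harmony at that moment is B diminished seventh chord (B, D, F, Ab); G4 is not a chord tone.
It is held over (the same pitch as the preceding G4) and left by step up to Ab4.
Held over from the previous chord and resolving up by step — a retardation.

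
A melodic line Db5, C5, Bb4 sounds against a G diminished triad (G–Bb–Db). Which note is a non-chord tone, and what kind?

The harmony at that moment is G diminished triad (G, Bb, Db); C5 is not a chord tone.
It is approached by step down from Db5 and left by step down to Bb4.
Step in, step out in the same direction — a passing tone.

C5 is a passing tone.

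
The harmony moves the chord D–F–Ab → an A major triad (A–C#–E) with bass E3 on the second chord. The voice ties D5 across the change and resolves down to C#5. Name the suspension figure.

7–6 suspension.

At the second chord the bass is E3. The suspended D5 lies a seventh above the bass; after resolving down by step to C#5, the interval above the bass becomes a sixth.
Suspension figures are named by those two intervals: 7–6.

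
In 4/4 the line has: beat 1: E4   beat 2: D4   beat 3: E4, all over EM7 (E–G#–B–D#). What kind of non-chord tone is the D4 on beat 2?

Lower neighbor tone.

The harmony at that moment is E major seventh chord (E, G#, B, D#); D4 is not a chord tone.
It is approached by step down from E4 and left by step up to E4.
Step away and step back to the same note — a neighbor tone (lower neighbor).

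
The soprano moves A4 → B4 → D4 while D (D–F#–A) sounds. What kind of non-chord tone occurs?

B4 is an escape tone.

The harmony at that moment is D major triad (D, F#, A); B4 is not a chord tone.
It is approached by step up from A4 and left by leap down to D4.
Step in, leap out — an escape tone.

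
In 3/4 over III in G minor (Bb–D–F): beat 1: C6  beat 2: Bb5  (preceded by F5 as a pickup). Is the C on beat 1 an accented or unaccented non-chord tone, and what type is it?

The harmony at that moment is Bb major triad (Bb, D, F); C6 is not a chord tone.
It is approached by leap up from F5 and left by step down to Bb5.
Leap in, step out — an appoggiatura.
It falls on the downbeat, so it is accented.

Accented appoggiatura.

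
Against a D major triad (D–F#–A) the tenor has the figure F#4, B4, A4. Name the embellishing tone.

B4 is an appoggiatura.

The harmony at that moment is D major triad (D, F#, A); B4 is not a chord tone.
It is approached by leap up from F#4 and left by step down to A4.
Leap in, step out — an appoggiatura.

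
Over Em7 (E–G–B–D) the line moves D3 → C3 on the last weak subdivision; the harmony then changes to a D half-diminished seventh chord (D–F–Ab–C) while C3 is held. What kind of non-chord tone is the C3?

The harmony at that moment is E minor seventh chord (E, G, B, D); C3 is not a chord tone.
It is approached by step down from D3 and then sustained as the same pitch into the next harmony.
Arriving early and becoming a chord tone when the harmony changes — an anticipation.

C3 is an anticipation.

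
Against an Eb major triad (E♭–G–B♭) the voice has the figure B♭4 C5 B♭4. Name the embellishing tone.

The harmony at that moment is E♭ major triad (E♭, G, B♭); C5 is not a chord tone.
It is approached by step up from B♭4 and left by step down to B♭4.
Step away and step back to the same note — a neighbor tone (upper neighbor).

C5 is a neighbor tone.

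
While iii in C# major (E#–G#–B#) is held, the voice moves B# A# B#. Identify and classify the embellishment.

A# is a neighbor tone.

The harmony at that moment is E# minor triad (E#, G#, B#); A# is not a chord tone.
It is approached by step down from B# and left by step up to B#.
Step away and step back to the same note — a neighbor tone (lower neighbor).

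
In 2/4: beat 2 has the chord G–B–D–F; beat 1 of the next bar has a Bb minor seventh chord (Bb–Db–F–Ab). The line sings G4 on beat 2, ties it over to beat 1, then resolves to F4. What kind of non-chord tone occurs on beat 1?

The harmony at that moment is Bb minor seventh chord (Bb, Db, F, Ab); G4 is not a chord tone.
It is held over (the same pitch as the preceding G4) and left by step down to F4.
Held over from the previous chord and resolving down by step — a suspension.

Suspension.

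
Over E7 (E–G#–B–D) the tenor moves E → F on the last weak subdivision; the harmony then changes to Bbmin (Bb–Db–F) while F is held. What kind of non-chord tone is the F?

F is an anticipation.

The harmony at that moment is E dominant seventh chord (E, G#, B, D); F is not a chord tone.
It is approached by step up from E and then sustained as the same pitch into the next harmony.
Arriving early and becoming a chord tone when the harmony changes — an anticipation.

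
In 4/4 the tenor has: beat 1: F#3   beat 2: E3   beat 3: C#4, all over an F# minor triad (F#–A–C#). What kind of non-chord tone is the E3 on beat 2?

The harmony at that moment is F# minor triad (F#, A, C#); E3 is not a chord tone.
It is approached by step down from F#3 and left by leap up to C#4.
Step in, leap out, on a weak beat — an escape tone.

Escape tone.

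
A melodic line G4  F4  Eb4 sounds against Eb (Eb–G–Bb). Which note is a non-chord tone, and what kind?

The harmony at that moment is Eb major triad (Eb, G, Bb); F4 is not a chord tone.
It is approached by step down from G4 and left by step down to Eb4.
Step in, step out in the same direction — a passing tone.

F4 is a passing tone.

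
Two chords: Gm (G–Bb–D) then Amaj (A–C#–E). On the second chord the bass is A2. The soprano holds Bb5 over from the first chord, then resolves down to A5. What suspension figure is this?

At the second chord the bass is A2. The suspended Bb5 lies a ninth above the bass; after resolving down by step to A5, the interval above the bass becomes an octave.
Suspension figures are named by those two intervals: 9–8.

9–8 suspension.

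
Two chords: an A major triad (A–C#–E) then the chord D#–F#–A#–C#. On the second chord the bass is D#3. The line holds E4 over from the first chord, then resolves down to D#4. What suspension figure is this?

At the second chord the bass is D#3. The suspended E4 lies a ninth above the bass; after resolving down by step to D#4, the interval above the bass becomes an octave.
Suspension figures are named by those two intervals: 9–8.

9–8 suspension.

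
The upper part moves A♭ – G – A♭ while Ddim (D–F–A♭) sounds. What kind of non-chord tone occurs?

G is a neighbor tone.

The harmony at that moment is D diminished triad (D, F, A♭); G is not a chord tone.
It is approached by step down from A♭ and left by step up to A♭.
Step away and step back to the same note — a neighbor tone (lower neighbor).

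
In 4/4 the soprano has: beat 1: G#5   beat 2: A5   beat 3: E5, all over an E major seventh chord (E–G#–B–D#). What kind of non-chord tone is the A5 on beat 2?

The harmony at that moment is E major seventh chord (E, G#, B, D#); A5 is not a chord tone.
It is approached by step up from G#5 and left by leap down to E5.
Step in, leap out, on a weak beat — an escape tone.

Escape tone.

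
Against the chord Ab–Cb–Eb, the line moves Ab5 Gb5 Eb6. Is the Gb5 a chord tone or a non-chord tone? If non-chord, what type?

Non-chord tone — an escape tone.

The harmony at that moment is Ab minor triad (Ab, Cb, Eb); Gb5 is not a chord tone.
It is approached by step down from Ab5 and left by leap up to Eb6.
Step in, leap out — an escape tone.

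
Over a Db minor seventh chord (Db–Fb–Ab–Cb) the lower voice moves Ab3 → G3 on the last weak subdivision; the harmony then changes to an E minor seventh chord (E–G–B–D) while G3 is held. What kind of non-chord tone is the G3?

G3 is an anticipation.

The harmony at that moment is Db minor seventh chord (Db, Fb, Ab, Cb); G3 is not a chord tone.
It is approached by step down from Ab3 and then sustained as the same pitch into the next harmony.
Arriving early and becoming a chord tone when the harmony changes — an anticipation.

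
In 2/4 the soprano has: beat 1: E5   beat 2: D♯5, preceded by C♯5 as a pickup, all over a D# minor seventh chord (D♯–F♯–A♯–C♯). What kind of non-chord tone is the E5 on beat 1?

The harmony at that moment is D♯ minor seventh chord (D♯, F♯, A♯, C♯); E5 is not a chord tone.
It is approached by leap up from C♯5 and left by step down to D♯5.
Leap in, step out, metrically accented — an appoggiatura.

Appoggiatura.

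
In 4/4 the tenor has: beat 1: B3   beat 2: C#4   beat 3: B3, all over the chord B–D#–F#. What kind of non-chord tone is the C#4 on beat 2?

Upper neighbor tone.

The harmony at that moment is B major triad (B, D#, F#); C#4 is not a chord tone.
It is approached by step up from B3 and left by step down to B3.
Step away and step back to the same note — a neighbor tone (upper neighbor).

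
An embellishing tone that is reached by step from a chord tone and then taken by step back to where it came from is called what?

Approach: by step. Departure: by step in the opposite direction, back to the starting pitch.
Stepwise on both sides but reversing to return to the same chord tone — a neighbor tone. (Had it continued onward in the same direction it would be a passing tone instead.)

Neighbor tone.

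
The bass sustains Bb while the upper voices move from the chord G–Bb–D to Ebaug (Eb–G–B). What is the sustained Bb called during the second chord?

The harmony at that moment is Eb augmented triad (Eb, G, B); Bb is not a chord tone.
It is held over (the same pitch as the preceding Bb) and then sustained as the same pitch into the next harmony.
Sustained through a change of harmony — a pedal tone.

Pedal tone (pedal point).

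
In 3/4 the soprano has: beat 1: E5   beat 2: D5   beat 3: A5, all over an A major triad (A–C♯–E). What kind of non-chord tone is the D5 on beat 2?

Escape tone.

The harmony at that moment is A major triad (A, C♯, E); D5 is not a chord tone.
It is approached by step down from E5 and left by leap up to A5.
Step in, leap out, on a weak beat — an escape tone.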